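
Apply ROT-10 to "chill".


Word: "chill"
Shift: 10
Each letter → (letter + shift) mod 26:
  'c' (2) + 10 = 12 → 'm'
  'h' (7) + 10 = 17 → 'r'
  'i' (8) + 10 = 18 → 's'
  'l' (11) + 10 = 21 → 'v'
  'l' (11) + 10 = 21 → 'v'
Result = "mrsvv"


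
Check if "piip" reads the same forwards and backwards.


Word: "piip"
Reversed: "piip"
Forward == Backward? piip == piip
Palindrome = Yes


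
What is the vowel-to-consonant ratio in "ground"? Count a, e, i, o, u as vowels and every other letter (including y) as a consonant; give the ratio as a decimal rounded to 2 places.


Word: "ground"
Vowels (a,e,i,o,u): 2
Consonants: 4
Ratio = 2/4
= 0.50


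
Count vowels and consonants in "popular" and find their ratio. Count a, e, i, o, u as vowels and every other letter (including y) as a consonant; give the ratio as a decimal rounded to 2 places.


Word: "popular"
Vowels (a,e,i,o,u): 3
Consonants: 4
Ratio = 3/4
= 0.75


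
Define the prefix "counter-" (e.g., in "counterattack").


Prefix: counter-
Example: counterattack = counter- + attack
Meaning = against / opposite


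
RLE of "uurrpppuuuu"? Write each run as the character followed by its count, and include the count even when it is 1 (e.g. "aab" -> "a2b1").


String: "uurrpppuuuu"
Scanning for consecutive runs:
  'u' x 2
  'r' x 2
  'p' x 3
  'u' x 4
RLE = "u2r2p3u4"


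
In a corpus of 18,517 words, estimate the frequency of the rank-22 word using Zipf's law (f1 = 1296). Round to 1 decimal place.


Zipf's law: f(r) = f(1) / r
f(1) = 1296
f(22) = 1296 / 22
= 58.9 occurrences


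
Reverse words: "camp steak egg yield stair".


Original: "camp steak egg yield stair"
Words (1..n): camp | steak | egg | yield | stair
Reversed (n..1): stair | yield | egg | steak | camp
Result = "stair yield egg steak camp"


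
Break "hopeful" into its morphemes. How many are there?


Word: "hopeful"
Morphemes: hope + -ful
Each morpheme carries meaning
= 2 morphemes


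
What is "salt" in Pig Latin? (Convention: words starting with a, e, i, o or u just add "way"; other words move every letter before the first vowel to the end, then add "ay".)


Word: "salt"
Starts with consonant(s) → move to end, add 'ay'
Consonant cluster: "s"
Pig Latin = "altsay"


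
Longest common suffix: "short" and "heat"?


Word 1: "short"
Word 2: "heat"
Comparing from end:
  Pos -1: 't' == 't'
  Pos -2: 'r' != 'a' (stop)
LCS = "t" (length 1)


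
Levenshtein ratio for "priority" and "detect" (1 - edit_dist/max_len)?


Word 1: "priority" (length 8)
Word 2: "detect" (length 6)
One optimal edit sequence:
  1. delete 'p'  (+1)
  2. substitute 'r' -> 'd'  (+1)
  3. substitute 'i' -> 'e'  (+1)
  4. substitute 'o' -> 't'  (+1)
  5. substitute 'r' -> 'e'  (+1)
  6. substitute 'i' -> 'c'  (+1)
  7. keep 't'
  8. delete 'y'  (+1)
Edit distance = 7
Max length = max(8, 6) = 8
Similarity = 1 - 7/8
= 0.1250


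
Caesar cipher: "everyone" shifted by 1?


Word: "everyone"
Shift: 1
Each letter → (letter + shift) mod 26:
  'e' (4) + 1 = 5 → 'f'
  'v' (21) + 1 = 22 → 'w'
  'e' (4) + 1 = 5 → 'f'
  'r' (17) + 1 = 18 → 's'
  'y' (24) + 1 = 25 → 'z'
  'o' (14) + 1 = 15 → 'p'
  'n' (13) + 1 = 14 → 'o'
  'e' (4) + 1 = 5 → 'f'
Result = "fwfszpof"


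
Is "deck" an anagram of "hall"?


Word 1: "hall" → sorted: ahll
Word 2: "deck" → sorted: cdek
Same letters? ahll != cdek
Anagram = No


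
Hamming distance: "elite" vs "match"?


Comparing character by character (same length = 5):
  Pos 0: 'e' vs 'm' !=
  Pos 1: 'l' vs 'a' !=
  Pos 2: 'i' vs 't' !=
  Pos 3: 't' vs 'c' !=
  Pos 4: 'e' vs 'h' !=
Hamming distance = 5


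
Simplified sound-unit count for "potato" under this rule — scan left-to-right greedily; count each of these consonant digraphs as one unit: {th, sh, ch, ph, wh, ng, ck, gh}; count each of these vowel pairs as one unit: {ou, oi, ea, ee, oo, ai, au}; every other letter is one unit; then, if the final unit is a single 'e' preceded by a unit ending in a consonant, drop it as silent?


Word: "potato" (6 letters)
Left-to-right scan:
  (1) 'p' (letter)
  (2) 'o' (letter)
  (3) 't' (letter)
  (4) 'a' (letter)
  (5) 't' (letter)
  (6) 'o' (letter)
Units from scan: 6
Sound units = 6 units


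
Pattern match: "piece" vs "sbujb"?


Pattern of "piece": [0, 1, 2, 3, 2]
Pattern of "sbujb": [0, 1, 2, 3, 1]
Patterns do not match
Same pattern = No


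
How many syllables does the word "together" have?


Word: "together"
Syllable breakdown: to · geth · er
Counting: 3 parts
= 3 syllables


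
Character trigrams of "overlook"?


Word: "overlook" (length 8)
Number of trigrams = 8 - 3 + 1 = 6
  Position 0: "ove"
  Position 1: "ver"
  Position 2: "erl"
  Position 3: "rlo"
  Position 4: "loo"
  Position 5: "ook"
Trigrams = "ove", "ver", "erl", "rlo", "loo", "ook"


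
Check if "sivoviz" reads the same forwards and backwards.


Word: "sivoviz"
Reversed: "zivovis"
Forward == Backward? sivoviz != zivovis
Palindrome = No


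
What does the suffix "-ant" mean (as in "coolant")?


Suffix: -ant
Example: coolant (cool + -ant)
Meaning = one who / that which


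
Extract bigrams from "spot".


Word: "spot" (length 4)
Number of bigrams = 4 - 2 + 1 = 3
  Position 0: "sp"
  Position 1: "po"
  Position 2: "ot"
Bigrams = "sp", "po", "ot"


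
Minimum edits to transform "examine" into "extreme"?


Word 1: "examine" (length 7)
Word 2: "extreme" (length 7)
One optimal edit sequence (insert/delete/substitute each cost 1):
  1. keep 'e'
  2. keep 'x'
  3. substitute 'a' -> 't'  (+1)
  4. substitute 'm' -> 'r'  (+1)
  5. substitute 'i' -> 'e'  (+1)
  6. substitute 'n' -> 'm'  (+1)
  7. keep 'e'
Total edit operations: 4
Edit distance = 4


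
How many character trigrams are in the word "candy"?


Word: "candy" (length 5)
Number of 3-grams = length - 3 + 1 = 5 - 3 + 1
= 3


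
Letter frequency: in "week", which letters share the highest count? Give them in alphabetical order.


Word: "week"
Letter counts:
  'e': 2
  'k': 1
  'w': 1
Maximum count = 2
Most frequent = 'e' (2 times each)


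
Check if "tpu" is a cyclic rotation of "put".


Word: "put", Candidate: "tpu"
Method: check if candidate is substring of word+word
"putput" contains "tpu"? Yes
Is rotation = Yes


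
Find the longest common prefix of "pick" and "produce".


Word 1: "pick"
Word 2: "produce"
Comparing from start:
  Pos 0: 'p' == 'p'
  Pos 1: 'i' != 'r' (stop)
LCP = "p" (length 1)


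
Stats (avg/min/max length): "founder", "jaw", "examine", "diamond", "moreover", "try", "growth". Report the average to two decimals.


Lengths: "founder"=7, "jaw"=3, "examine"=7, "diamond"=7, "moreover"=8, "try"=3, "growth"=6
Sum = 41, Count = 7
Average = 41/7 = 5.86
= avg=5.86, min=3, max=8


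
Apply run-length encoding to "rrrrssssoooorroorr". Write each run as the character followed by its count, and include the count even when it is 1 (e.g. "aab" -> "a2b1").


String: "rrrrssssoooorroorr"
Scanning for consecutive runs:
  'r' x 4
  's' x 4
  'o' x 4
  'r' x 2
  'o' x 2
  'r' x 2
RLE = "r4s4o4r2o2r2"


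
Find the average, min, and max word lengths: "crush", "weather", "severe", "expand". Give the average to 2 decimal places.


Lengths: "crush"=5, "weather"=7, "severe"=6, "expand"=6
Sum = 24, Count = 4
Average = 24/4 = 6.00
= avg=6.00, min=5, max=7


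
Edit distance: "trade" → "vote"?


Word 1: "trade" (length 5)
Word 2: "vote" (length 4)
One optimal edit sequence (insert/delete/substitute each cost 1):
  1. delete 't'  (+1)
  2. substitute 'r' -> 'v'  (+1)
  3. substitute 'a' -> 'o'  (+1)
  4. substitute 'd' -> 't'  (+1)
  5. keep 'e'
Total edit operations: 4
Edit distance = 4


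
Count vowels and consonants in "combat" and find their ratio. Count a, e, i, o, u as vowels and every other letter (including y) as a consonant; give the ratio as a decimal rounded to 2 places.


Word: "combat"
Vowels (a,e,i,o,u): 2
Consonants: 4
Ratio = 2/4
= 0.50


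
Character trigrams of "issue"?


Word: "issue" (length 5)
Number of trigrams = 5 - 3 + 1 = 3
  Position 0: "iss"
  Position 1: "ssu"
  Position 2: "sue"
Trigrams = "iss", "ssu", "sue"


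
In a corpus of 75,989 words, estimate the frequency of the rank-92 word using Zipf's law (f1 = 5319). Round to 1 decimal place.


Zipf's law: f(r) = f(1) / r
f(1) = 5319
f(92) = 5319 / 92
= 57.8 occurrences


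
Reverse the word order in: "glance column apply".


Original: "glance column apply"
Words (1..n): glance | column | apply
Reversed (n..1): apply | column | glance
Result = "apply column glance"


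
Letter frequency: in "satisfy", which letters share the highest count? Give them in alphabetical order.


Word: "satisfy"
Letter counts:
  'a': 1
  'f': 1
  'i': 1
  's': 2
  't': 1
  'y': 1
Maximum count = 2
Most frequent = 's' (2 times each)


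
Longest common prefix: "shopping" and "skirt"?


Word 1: "shopping"
Word 2: "skirt"
Comparing from start:
  Pos 0: 's' == 's'
  Pos 1: 'h' != 'k' (stop)
LCP = "s" (length 1)


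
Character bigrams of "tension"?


Word: "tension" (length 7)
Number of bigrams = 7 - 2 + 1 = 6
  Position 0: "te"
  Position 1: "en"
  Position 2: "ns"
  Position 3: "si"
  Position 4: "io"
  Position 5: "on"
Bigrams = "te", "en", "ns", "si", "io", "on"


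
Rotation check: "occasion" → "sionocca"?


Word: "occasion", Candidate: "sionocca"
Method: check if candidate is substring of word+word
"occasionoccasion" contains "sionocca"? Yes
Is rotation = Yes


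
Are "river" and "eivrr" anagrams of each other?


Word 1: "river" → sorted: eirrv
Word 2: "eivrr" → sorted: eirrv
Same letters? eirrv == eirrv
Anagram = Yes


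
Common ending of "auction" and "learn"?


Word 1: "auction"
Word 2: "learn"
Comparing from end:
  Pos -1: 'n' == 'n'
  Pos -2: 'o' != 'r' (stop)
LCS = "n" (length 1)


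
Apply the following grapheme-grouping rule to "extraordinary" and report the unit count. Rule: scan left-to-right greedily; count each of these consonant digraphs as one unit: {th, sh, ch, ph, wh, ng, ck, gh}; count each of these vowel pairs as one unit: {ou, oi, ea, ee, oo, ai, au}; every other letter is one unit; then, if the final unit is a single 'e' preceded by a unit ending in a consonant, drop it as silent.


Word: "extraordinary" (13 letters)
Left-to-right scan:
  [1] 'e' (letter)
  [2] 'x' (letter)
  [3] 't' (letter)
  [4] 'r' (letter)
  [5] 'a' (letter)
  [6] 'o' (letter)
  [7] 'r' (letter)
  [8] 'd' (letter)
  [9] 'i' (letter)
  [10] 'n' (letter)
  [11] 'a' (letter)
  [12] 'r' (letter)
  [13] 'y' (letter)
Units from scan: 13
Sound units = 13 units


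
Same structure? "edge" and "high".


Pattern of "edge": [0, 1, 2, 0]
Pattern of "high": [0, 1, 2, 0]
Patterns match
Same pattern = Yes


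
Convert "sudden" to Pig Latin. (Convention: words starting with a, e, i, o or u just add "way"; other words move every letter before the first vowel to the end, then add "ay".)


Word: "sudden"
Starts with consonant(s) → move to end, add 'ay'
Consonant cluster: "s"
Pig Latin = "uddensay"


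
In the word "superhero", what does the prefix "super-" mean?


Prefix: super-
Example: superhero = super- + hero
Meaning = above / beyond


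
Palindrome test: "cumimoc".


Word: "cumimoc"
Reversed: "comimuc"
Forward == Backward? cumimoc != comimuc
Palindrome = No


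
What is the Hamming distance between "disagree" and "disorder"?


Comparing character by character (same length = 8):
  Pos 0: 'd' vs 'd' =
  Pos 1: 'i' vs 'i' =
  Pos 2: 's' vs 's' =
  Pos 3: 'a' vs 'o' !=
  Pos 4: 'g' vs 'r' !=
  Pos 5: 'r' vs 'd' !=
  Pos 6: 'e' vs 'e' =
  Pos 7: 'e' vs 'r' !=
Hamming distance = 4


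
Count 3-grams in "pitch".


Word: "pitch" (length 5)
Number of 3-grams = length - 3 + 1 = 5 - 3 + 1
= 3


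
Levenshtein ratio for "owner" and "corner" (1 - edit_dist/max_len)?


Word 1: "owner" (length 5)
Word 2: "corner" (length 6)
One optimal edit sequence:
  1. insert 'c'  (+1)
  2. keep 'o'
  3. substitute 'w' -> 'r'  (+1)
  4. keep 'n'
  5. keep 'e'
  6. keep 'r'
Edit distance = 2
Max length = max(5, 6) = 6
Similarity = 1 - 2/6
= 0.6667


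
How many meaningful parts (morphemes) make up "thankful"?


Word: "thankful"
Morphemes: thank | -ful
Each morpheme carries meaning
= 2 morphemes


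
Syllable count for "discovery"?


Word: "discovery"
Syllable breakdown: dis / cov / er / y
Counting: 4 parts
= 4 syllables


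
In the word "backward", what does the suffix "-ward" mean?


Suffix: -ward
Example: backward = back + -ward
Meaning = in the direction of


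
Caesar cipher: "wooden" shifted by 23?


Word: "wooden"
Shift: 23
Each letter → (letter + shift) mod 26:
  'w' (22) + 23 = 19 → 't'
  'o' (14) + 23 = 11 → 'l'
  'o' (14) + 23 = 11 → 'l'
  'd' (3) + 23 = 0 → 'a'
  'e' (4) + 23 = 1 → 'b'
  'n' (13) + 23 = 10 → 'k'
Result = "tllabk"


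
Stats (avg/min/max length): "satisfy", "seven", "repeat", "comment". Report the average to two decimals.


Lengths: "satisfy"=7, "seven"=5, "repeat"=6, "comment"=7
Sum = 25, Count = 4
Average = 25/4 = 6.25
= avg=6.25, min=5, max=7


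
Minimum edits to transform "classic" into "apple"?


Word 1: "classic" (length 7)
Word 2: "apple" (length 5)
One optimal edit sequence (insert/delete/substitute each cost 1):
  1. delete 'c'  (+1)
  2. delete 'l'  (+1)
  3. keep 'a'
  4. substitute 's' -> 'p'  (+1)
  5. substitute 's' -> 'p'  (+1)
  6. substitute 'i' -> 'l'  (+1)
  7. substitute 'c' -> 'e'  (+1)
Total edit operations: 6
Edit distance = 6


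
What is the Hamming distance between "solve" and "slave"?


Comparing character by character (same length = 5):
  Pos 0: 's' vs 's' =
  Pos 1: 'o' vs 'l' !=
  Pos 2: 'l' vs 'a' !=
  Pos 3: 'v' vs 'v' =
  Pos 4: 'e' vs 'e' =
Hamming distance = 2


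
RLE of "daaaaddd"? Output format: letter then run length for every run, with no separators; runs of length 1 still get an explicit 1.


String: "daaaaddd"
Scanning for consecutive runs:
  'd' x 1
  'a' x 4
  'd' x 3
RLE = "d1a4d3"


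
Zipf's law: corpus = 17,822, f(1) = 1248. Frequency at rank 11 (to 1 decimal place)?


Zipf's law: f(r) = f(1) / r
f(1) = 1248
f(11) = 1248 / 11
= 113.5 occurrences


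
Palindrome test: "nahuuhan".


Word: "nahuuhan"
Reversed: "nahuuhan"
Forward == Backward? nahuuhan == nahuuhan
Palindrome = Yes


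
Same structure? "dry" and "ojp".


Pattern of "dry": [0, 1, 2]
Pattern of "ojp": [0, 1, 2]
Patterns match
Same pattern = Yes


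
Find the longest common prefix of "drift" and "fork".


Word 1: "drift"
Word 2: "fork"
Comparing from start:
  Pos 0: 'd' != 'f' (stop)
LCP = "" (length 0)


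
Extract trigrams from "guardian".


Word: "guardian" (length 8)
Number of trigrams = 8 - 3 + 1 = 6
  Position 0: "gua"
  Position 1: "uar"
  Position 2: "ard"
  Position 3: "rdi"
  Position 4: "dia"
  Position 5: "ian"
Trigrams = "gua", "uar", "ard", "rdi", "dia", "ian"


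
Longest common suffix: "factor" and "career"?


Word 1: "factor"
Word 2: "career"
Comparing from end:
  Pos -1: 'r' == 'r'
  Pos -2: 'o' != 'e' (stop)
LCS = "r" (length 1)


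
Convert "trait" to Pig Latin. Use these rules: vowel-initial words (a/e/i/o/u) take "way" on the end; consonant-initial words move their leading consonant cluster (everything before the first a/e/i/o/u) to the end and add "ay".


Word: "trait"
Starts with consonant(s) → move to end, add 'ay'
Consonant cluster: "tr"
Pig Latin = "aittray"


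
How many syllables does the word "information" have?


Word: "information"
Syllable breakdown: in · for · ma · tion
Counting: 4 parts
= 4 syllables


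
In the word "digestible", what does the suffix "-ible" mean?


Suffix: -ible
As in: digestible -> digest + -ible
Meaning = capable of


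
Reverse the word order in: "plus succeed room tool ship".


Original: "plus succeed room tool ship"
Words (1..n): plus | succeed | room | tool | ship
Reversed (n..1): ship | tool | room | succeed | plus
Result = "ship tool room succeed plus"


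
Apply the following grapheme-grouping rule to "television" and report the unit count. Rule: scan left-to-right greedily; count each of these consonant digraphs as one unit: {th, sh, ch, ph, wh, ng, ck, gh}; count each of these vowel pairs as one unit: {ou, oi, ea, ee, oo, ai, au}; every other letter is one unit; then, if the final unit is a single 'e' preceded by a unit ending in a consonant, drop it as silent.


Word: "television" (10 letters)
Left-to-right scan:
  1. 't' (letter)
  2. 'e' (letter)
  3. 'l' (letter)
  4. 'e' (letter)
  5. 'v' (letter)
  6. 'i' (letter)
  7. 's' (letter)
  8. 'i' (letter)
  9. 'o' (letter)
  10. 'n' (letter)
Units from scan: 10
Sound units = 10 units


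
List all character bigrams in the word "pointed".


Word: "pointed" (length 7)
Number of bigrams = 7 - 2 + 1 = 6
  Position 0: "po"
  Position 1: "oi"
  Position 2: "in"
  Position 3: "nt"
  Position 4: "te"
  Position 5: "ed"
Bigrams = "po", "oi", "in", "nt", "te", "ed"


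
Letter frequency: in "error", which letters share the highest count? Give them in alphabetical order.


Word: "error"
Letter counts:
  'e': 1
  'o': 1
  'r': 3
Maximum count = 3
Most frequent = 'r' (3 times each)


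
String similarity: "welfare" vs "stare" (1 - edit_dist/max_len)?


Word 1: "welfare" (length 7)
Word 2: "stare" (length 5)
One optimal edit sequence:
  1. delete 'w'  (+1)
  2. delete 'e'  (+1)
  3. substitute 'l' -> 's'  (+1)
  4. substitute 'f' -> 't'  (+1)
  5. keep 'a'
  6. keep 'r'
  7. keep 'e'
Edit distance = 4
Max length = max(7, 5) = 7
Similarity = 1 - 4/7
= 0.4286


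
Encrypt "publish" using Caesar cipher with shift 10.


Word: "publish"
Shift: 10
Each letter → (letter + shift) mod 26:
  'p' (15) + 10 = 25 → 'z'
  'u' (20) + 10 = 4 → 'e'
  'b' (1) + 10 = 11 → 'l'
  'l' (11) + 10 = 21 → 'v'
  'i' (8) + 10 = 18 → 's'
  's' (18) + 10 = 2 → 'c'
  'h' (7) + 10 = 17 → 'r'
Result = "zelvscr"


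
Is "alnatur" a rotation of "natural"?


Word: "natural", Candidate: "alnatur"
Method: check if candidate is substring of word+word
"naturalnatural" contains "alnatur"? Yes
Is rotation = Yes


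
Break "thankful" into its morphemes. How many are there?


Word: "thankful"
Morphemes: thank + -ful
Each morpheme carries meaning
= 2 morphemes


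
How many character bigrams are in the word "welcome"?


Word: "welcome" (length 7)
Number of 2-grams = length - 2 + 1 = 7 - 2 + 1
= 6


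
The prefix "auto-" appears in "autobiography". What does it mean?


Prefix: auto-
Example: autobiography (auto- + biography)
Meaning = self


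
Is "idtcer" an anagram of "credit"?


Word 1: "credit" → sorted: cdeirt
Word 2: "idtcer" → sorted: cdeirt
Same letters? cdeirt == cdeirt
Anagram = Yes


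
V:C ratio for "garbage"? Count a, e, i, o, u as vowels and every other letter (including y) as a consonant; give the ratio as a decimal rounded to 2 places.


Word: "garbage"
Vowels (a,e,i,o,u): 3
Consonants: 4
Ratio = 3/4
= 0.75


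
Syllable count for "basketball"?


Word: "basketball"
Syllable breakdown: bas / ket / ball
Counting: 3 parts
= 3 syllables


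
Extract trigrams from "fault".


Word: "fault" (length 5)
Number of trigrams = 5 - 3 + 1 = 3
  Position 0: "fau"
  Position 1: "aul"
  Position 2: "ult"
Trigrams = "fau", "aul", "ult"


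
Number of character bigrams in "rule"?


Word: "rule" (length 4)
Number of 2-grams = length - 2 + 1 = 4 - 2 + 1
= 3


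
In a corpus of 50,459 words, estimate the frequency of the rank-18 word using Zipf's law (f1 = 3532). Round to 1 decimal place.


Zipf's law: f(r) = f(1) / r
f(1) = 3532
f(18) = 3532 / 18
= 196.2 occurrences


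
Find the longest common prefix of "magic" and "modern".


Word 1: "magic"
Word 2: "modern"
Comparing from start:
  Pos 0: 'm' == 'm'
  Pos 1: 'a' != 'o' (stop)
LCP = "m" (length 1)


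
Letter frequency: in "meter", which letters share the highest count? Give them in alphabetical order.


Word: "meter"
Letter counts:
  'e': 2
  'm': 1
  'r': 1
  't': 1
Maximum count = 2
Most frequent = 'e' (2 times each)


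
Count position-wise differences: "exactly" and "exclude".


Comparing character by character (same length = 7):
  Pos 0: 'e' vs 'e' =
  Pos 1: 'x' vs 'x' =
  Pos 2: 'a' vs 'c' !=
  Pos 3: 'c' vs 'l' !=
  Pos 4: 't' vs 'u' !=
  Pos 5: 'l' vs 'd' !=
  Pos 6: 'y' vs 'e' !=
Hamming distance = 5


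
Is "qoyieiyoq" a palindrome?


Word: "qoyieiyoq"
Reversed: "qoyieiyoq"
Forward == Backward? qoyieiyoq == qoyieiyoq
Palindrome = Yes


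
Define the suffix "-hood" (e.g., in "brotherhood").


Suffix: -hood
Example: brotherhood = brother + -hood
Meaning = state / condition


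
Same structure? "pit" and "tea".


Pattern of "pit": [0, 1, 2]
Pattern of "tea": [0, 1, 2]
Patterns match
Same pattern = Yes


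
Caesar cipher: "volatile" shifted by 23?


Word: "volatile"
Shift: 23
Each letter → (letter + shift) mod 26:
  'v' (21) + 23 = 18 → 's'
  'o' (14) + 23 = 11 → 'l'
  'l' (11) + 23 = 8 → 'i'
  'a' (0) + 23 = 23 → 'x'
  't' (19) + 23 = 16 → 'q'
  'i' (8) + 23 = 5 → 'f'
  'l' (11) + 23 = 8 → 'i'
  'e' (4) + 23 = 1 → 'b'
Result = "slixqfib"


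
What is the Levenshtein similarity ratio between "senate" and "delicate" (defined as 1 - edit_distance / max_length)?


Word 1: "senate" (length 6)
Word 2: "delicate" (length 8)
One optimal edit sequence:
  1. substitute 's' -> 'd'  (+1)
  2. keep 'e'
  3. insert 'l'  (+1)
  4. insert 'i'  (+1)
  5. substitute 'n' -> 'c'  (+1)
  6. keep 'a'
  7. keep 't'
  8. keep 'e'
Edit distance = 4
Max length = max(6, 8) = 8
Similarity = 1 - 4/8
= 0.5000


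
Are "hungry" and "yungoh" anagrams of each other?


Word 1: "hungry" → sorted: ghnruy
Word 2: "yungoh" → sorted: ghnouy
Same letters? ghnruy != ghnouy
Anagram = No


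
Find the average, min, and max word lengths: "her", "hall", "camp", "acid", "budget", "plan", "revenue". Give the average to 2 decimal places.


Lengths: "her"=3, "hall"=4, "camp"=4, "acid"=4, "budget"=6, "plan"=4, "revenue"=7
Sum = 32, Count = 7
Average = 32/7 = 4.57
= avg=4.57, min=3, max=7


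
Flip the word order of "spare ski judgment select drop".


Original: "spare ski judgment select drop"
Words (1..n): spare | ski | judgment | select | drop
Reversed (n..1): drop | select | judgment | ski | spare
Result = "drop select judgment ski spare"


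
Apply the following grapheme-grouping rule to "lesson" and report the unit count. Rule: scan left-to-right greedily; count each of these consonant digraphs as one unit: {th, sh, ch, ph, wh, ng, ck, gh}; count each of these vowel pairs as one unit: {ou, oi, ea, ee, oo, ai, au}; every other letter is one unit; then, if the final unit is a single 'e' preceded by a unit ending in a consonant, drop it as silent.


Word: "lesson" (6 letters)
Left-to-right scan:
  (1) 'l' (letter)
  (2) 'e' (letter)
  (3) 's' (letter)
  (4) 's' (letter)
  (5) 'o' (letter)
  (6) 'n' (letter)
Units from scan: 6
Sound units = 6 units


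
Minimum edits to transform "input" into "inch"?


Word 1: "input" (length 5)
Word 2: "inch" (length 4)
One optimal edit sequence (insert/delete/substitute each cost 1):
  1. keep 'i'
  2. keep 'n'
  3. delete 'p'  (+1)
  4. substitute 'u' -> 'c'  (+1)
  5. substitute 't' -> 'h'  (+1)
Total edit operations: 3
Edit distance = 3


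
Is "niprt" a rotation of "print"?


Word: "print", Candidate: "niprt"
Method: check if candidate is substring of word+word
"printprint" contains "niprt"? No
Is rotation = No


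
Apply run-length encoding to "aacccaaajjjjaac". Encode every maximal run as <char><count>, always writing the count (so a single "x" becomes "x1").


String: "aacccaaajjjjaac"
Scanning for consecutive runs:
  'a' x 2
  'c' x 3
  'a' x 3
  'j' x 4
  'a' x 2
  'c' x 1
RLE = "a2c3a3j4a2c1"


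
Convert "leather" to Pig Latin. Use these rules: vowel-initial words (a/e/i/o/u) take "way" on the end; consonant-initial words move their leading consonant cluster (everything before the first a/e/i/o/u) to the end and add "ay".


Word: "leather"
Starts with consonant(s) → move to end, add 'ay'
Consonant cluster: "l"
Pig Latin = "eatherlay"


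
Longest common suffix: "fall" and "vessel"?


Word 1: "fall"
Word 2: "vessel"
Comparing from end:
  Pos -1: 'l' == 'l'
  Pos -2: 'l' != 'e' (stop)
LCS = "l" (length 1)


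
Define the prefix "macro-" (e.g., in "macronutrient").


Prefix: macro-
Example: macronutrient = macro- + nutrient
Meaning = large


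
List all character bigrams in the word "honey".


Word: "honey" (length 5)
Number of bigrams = 5 - 2 + 1 = 4
  Position 0: "ho"
  Position 1: "on"
  Position 2: "ne"
  Position 3: "ey"
Bigrams = "ho", "on", "ne", "ey"


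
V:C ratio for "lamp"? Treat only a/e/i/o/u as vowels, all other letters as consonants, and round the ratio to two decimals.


Word: "lamp"
Vowels (a,e,i,o,u): 1
Consonants: 3
Ratio = 1/3
= 0.33


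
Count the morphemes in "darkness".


Word: "darkness"
Morphemes: dark | -ness
Each morpheme carries meaning
= 2 morphemes


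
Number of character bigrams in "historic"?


Word: "historic" (length 8)
Number of 2-grams = length - 2 + 1 = 8 - 2 + 1
= 7


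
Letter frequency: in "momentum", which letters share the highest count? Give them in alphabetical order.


Word: "momentum"
Letter counts:
  'e': 1
  'm': 3
  'n': 1
  'o': 1
  't': 1
  'u': 1
Maximum count = 3
Most frequent = 'm' (3 times each)


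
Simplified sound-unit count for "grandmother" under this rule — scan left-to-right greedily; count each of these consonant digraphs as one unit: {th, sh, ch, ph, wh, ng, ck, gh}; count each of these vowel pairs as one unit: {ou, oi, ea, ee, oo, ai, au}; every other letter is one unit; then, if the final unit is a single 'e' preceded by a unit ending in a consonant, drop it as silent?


Word: "grandmother" (11 letters)
Left-to-right scan:
  1. 'g' (letter)
  2. 'r' (letter)
  3. 'a' (letter)
  4. 'n' (letter)
  5. 'd' (letter)
  6. 'm' (letter)
  7. 'o' (letter)
  8. 'th' (digraph)
  9. 'e' (letter)
  10. 'r' (letter)
Units from scan: 10
Sound units = 10 units


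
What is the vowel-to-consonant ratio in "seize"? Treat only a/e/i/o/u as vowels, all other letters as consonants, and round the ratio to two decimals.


Word: "seize"
Vowels (a,e,i,o,u): 3
Consonants: 2
Ratio = 3/2
= 1.50


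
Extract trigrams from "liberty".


Word: "liberty" (length 7)
Number of trigrams = 7 - 3 + 1 = 5
  Position 0: "lib"
  Position 1: "ibe"
  Position 2: "ber"
  Position 3: "ert"
  Position 4: "rty"
Trigrams = "lib", "ibe", "ber", "ert", "rty"


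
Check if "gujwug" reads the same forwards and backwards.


Word: "gujwug"
Reversed: "guwjug"
Forward == Backward? gujwug != guwjug
Palindrome = No


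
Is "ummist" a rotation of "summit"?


Word: "summit", Candidate: "ummist"
Method: check if candidate is substring of word+word
"summitsummit" contains "ummist"? No
Is rotation = No


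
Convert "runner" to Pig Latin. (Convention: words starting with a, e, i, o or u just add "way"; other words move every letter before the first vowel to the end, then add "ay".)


Word: "runner"
Starts with consonant(s) → move to end, add 'ay'
Consonant cluster: "r"
Pig Latin = "unnerray"


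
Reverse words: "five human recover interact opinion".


Original: "five human recover interact opinion"
Words (1..n): five | human | recover | interact | opinion
Reversed (n..1): opinion | interact | recover | human | five
Result = "opinion interact recover human five"


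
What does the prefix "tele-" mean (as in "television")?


Prefix: tele-
Example: television = tele- + vision
Meaning = distant


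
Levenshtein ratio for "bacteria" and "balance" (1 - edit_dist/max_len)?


Word 1: "bacteria" (length 8)
Word 2: "balance" (length 7)
One optimal edit sequence:
  1. keep 'b'
  2. keep 'a'
  3. delete 'c'  (+1)
  4. substitute 't' -> 'l'  (+1)
  5. substitute 'e' -> 'a'  (+1)
  6. substitute 'r' -> 'n'  (+1)
  7. substitute 'i' -> 'c'  (+1)
  8. substitute 'a' -> 'e'  (+1)
Edit distance = 6
Max length = max(8, 7) = 8
Similarity = 1 - 6/8
= 0.2500


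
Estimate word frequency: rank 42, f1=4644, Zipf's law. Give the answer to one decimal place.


Zipf's law: f(r) = f(1) / r
f(1) = 4644
f(42) = 4644 / 42
= 110.6 occurrences


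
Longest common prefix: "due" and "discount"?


Word 1: "due"
Word 2: "discount"
Comparing from start:
  Pos 0: 'd' == 'd'
  Pos 1: 'u' != 'i' (stop)
LCP = "d" (length 1)


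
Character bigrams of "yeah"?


Word: "yeah" (length 4)
Number of bigrams = 4 - 2 + 1 = 3
  Position 0: "ye"
  Position 1: "ea"
  Position 2: "ah"
Bigrams = "ye", "ea", "ah"


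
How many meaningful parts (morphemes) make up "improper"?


Word: "improper"
Morphemes: im- | proper
Each morpheme carries meaning
= 2 morphemes


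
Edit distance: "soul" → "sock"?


Word 1: "soul" (length 4)
Word 2: "sock" (length 4)
One optimal edit sequence (insert/delete/substitute each cost 1):
  1. keep 's'
  2. keep 'o'
  3. substitute 'u' -> 'c'  (+1)
  4. substitute 'l' -> 'k'  (+1)
Total edit operations: 2
Edit distance = 2


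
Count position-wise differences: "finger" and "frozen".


Comparing character by character (same length = 6):
  Pos 0: 'f' vs 'f' =
  Pos 1: 'i' vs 'r' !=
  Pos 2: 'n' vs 'o' !=
  Pos 3: 'g' vs 'z' !=
  Pos 4: 'e' vs 'e' =
  Pos 5: 'r' vs 'n' !=
Hamming distance = 4


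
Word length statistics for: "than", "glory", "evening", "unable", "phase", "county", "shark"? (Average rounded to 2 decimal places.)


Lengths: "than"=4, "glory"=5, "evening"=7, "unable"=6, "phase"=5, "county"=6, "shark"=5
Sum = 38, Count = 7
Average = 38/7 = 5.43
= avg=5.43, min=4, max=7


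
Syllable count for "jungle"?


Word: "jungle"
Syllable breakdown: jun · gle
Counting: 2 parts
= 2 syllables


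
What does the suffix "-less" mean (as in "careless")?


Suffix: -less
As in: careless -> care + -less
Meaning = without


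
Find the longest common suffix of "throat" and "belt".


Word 1: "throat"
Word 2: "belt"
Comparing from end:
  Pos -1: 't' == 't'
  Pos -2: 'a' != 'l' (stop)
LCS = "t" (length 1)


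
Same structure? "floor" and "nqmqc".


Pattern of "floor": [0, 1, 2, 2, 3]
Pattern of "nqmqc": [0, 1, 2, 1, 3]
Patterns do not match
Same pattern = No


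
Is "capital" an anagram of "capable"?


Word 1: "capable" → sorted: aabcelp
Word 2: "capital" → sorted: aacilpt
Same letters? aabcelp != aacilpt
Anagram = No


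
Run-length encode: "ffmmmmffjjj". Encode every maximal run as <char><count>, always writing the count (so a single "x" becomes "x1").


String: "ffmmmmffjjj"
Scanning for consecutive runs:
  'f' x 2
  'm' x 4
  'f' x 2
  'j' x 3
RLE = "f2m4f2j3"


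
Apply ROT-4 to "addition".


Word: "addition"
Shift: 4
Each letter → (letter + shift) mod 26:
  'a' (0) + 4 = 4 → 'e'
  'd' (3) + 4 = 7 → 'h'
  'd' (3) + 4 = 7 → 'h'
  'i' (8) + 4 = 12 → 'm'
  't' (19) + 4 = 23 → 'x'
  'i' (8) + 4 = 12 → 'm'
  'o' (14) + 4 = 18 → 's'
  'n' (13) + 4 = 17 → 'r'
Result = "ehhmxmsr"


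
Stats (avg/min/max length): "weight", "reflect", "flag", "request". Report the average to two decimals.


Lengths: "weight"=6, "reflect"=7, "flag"=4, "request"=7
Sum = 24, Count = 4
Average = 24/4 = 6.00
= avg=6.00, min=4, max=7


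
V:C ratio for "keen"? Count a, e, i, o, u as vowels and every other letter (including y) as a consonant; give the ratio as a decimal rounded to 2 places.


Word: "keen"
Vowels (a,e,i,o,u): 2
Consonants: 2
Ratio = 2/2
= 1.00


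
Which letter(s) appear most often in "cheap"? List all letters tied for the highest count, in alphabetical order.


Word: "cheap"
Letter counts:
  'a': 1
  'c': 1
  'e': 1
  'h': 1
  'p': 1
Maximum count = 1
Most frequent = 'a', 'c', 'e', 'h', 'p' (1 time each)


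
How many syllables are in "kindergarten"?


Word: "kindergarten"
Syllable breakdown: kin-der-gar-ten
Counting: 4 parts
= 4 syllables


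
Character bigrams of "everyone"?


Word: "everyone" (length 8)
Number of bigrams = 8 - 2 + 1 = 7
  Position 0: "ev"
  Position 1: "ve"
  Position 2: "er"
  Position 3: "ry"
  Position 4: "yo"
  Position 5: "on"
  Position 6: "ne"
Bigrams = "ev", "ve", "er", "ry", "yo", "on", "ne"


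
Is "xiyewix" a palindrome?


Word: "xiyewix"
Reversed: "xiweyix"
Forward == Backward? xiyewix != xiweyix
Palindrome = No


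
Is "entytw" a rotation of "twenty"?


Word: "twenty", Candidate: "entytw"
Method: check if candidate is substring of word+word
"twentytwenty" contains "entytw"? Yes
Is rotation = Yes


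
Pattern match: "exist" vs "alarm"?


Pattern of "exist": [0, 1, 2, 3, 4]
Pattern of "alarm": [0, 1, 0, 2, 3]
Patterns do not match
Same pattern = No


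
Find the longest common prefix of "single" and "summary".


Word 1: "single"
Word 2: "summary"
Comparing from start:
  Pos 0: 's' == 's'
  Pos 1: 'i' != 'u' (stop)
LCP = "s" (length 1)


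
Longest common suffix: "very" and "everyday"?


Word 1: "very"
Word 2: "everyday"
Comparing from end:
  Pos -1: 'y' == 'y'
  Pos -2: 'r' != 'a' (stop)
LCS = "y" (length 1)


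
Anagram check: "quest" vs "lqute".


Word 1: "quest" → sorted: eqstu
Word 2: "lqute" → sorted: elqtu
Same letters? eqstu != elqtu
Anagram = No


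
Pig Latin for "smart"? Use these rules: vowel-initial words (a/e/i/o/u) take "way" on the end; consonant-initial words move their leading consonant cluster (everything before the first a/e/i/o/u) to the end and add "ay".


Word: "smart"
Starts with consonant(s) → move to end, add 'ay'
Consonant cluster: "sm"
Pig Latin = "artsmay"


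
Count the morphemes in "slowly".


Word: "slowly"
Morphemes: slow + -ly
Each morpheme carries meaning
= 2 morphemes


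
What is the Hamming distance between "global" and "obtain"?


Comparing character by character (same length = 6):
  Pos 0: 'g' vs 'o' !=
  Pos 1: 'l' vs 'b' !=
  Pos 2: 'o' vs 't' !=
  Pos 3: 'b' vs 'a' !=
  Pos 4: 'a' vs 'i' !=
  Pos 5: 'l' vs 'n' !=
Hamming distance = 6


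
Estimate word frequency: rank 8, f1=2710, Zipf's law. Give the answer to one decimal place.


Zipf's law: f(r) = f(1) / r
f(1) = 2710
f(8) = 2710 / 8
= 338.8 occurrences


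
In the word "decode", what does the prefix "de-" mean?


Prefix: de-
As in: decode -> de- + code
Meaning = remove / reverse


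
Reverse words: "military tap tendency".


Original: "military tap tendency"
Words (1..n): military | tap | tendency
Reversed (n..1): tendency | tap | military
Result = "tendency tap military"


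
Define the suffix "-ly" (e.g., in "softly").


Suffix: -ly
Example: softly = soft + -ly
Meaning = in a manner


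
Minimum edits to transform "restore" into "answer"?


Word 1: "restore" (length 7)
Word 2: "answer" (length 6)
One optimal edit sequence (insert/delete/substitute each cost 1):
  1. substitute 'r' -> 'a'  (+1)
  2. substitute 'e' -> 'n'  (+1)
  3. keep 's'
  4. substitute 't' -> 'w'  (+1)
  5. substitute 'o' -> 'e'  (+1)
  6. keep 'r'
  7. delete 'e'  (+1)
Total edit operations: 5
Edit distance = 5


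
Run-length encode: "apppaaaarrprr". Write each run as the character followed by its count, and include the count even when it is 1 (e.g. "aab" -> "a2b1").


String: "apppaaaarrprr"
Scanning for consecutive runs:
  'a' x 1
  'p' x 3
  'a' x 4
  'r' x 2
  'p' x 1
  'r' x 2
RLE = "a1p3a4r2p1r2"


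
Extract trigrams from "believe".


Word: "believe" (length 7)
Number of trigrams = 7 - 3 + 1 = 5
  Position 0: "bel"
  Position 1: "eli"
  Position 2: "lie"
  Position 3: "iev"
  Position 4: "eve"
Trigrams = "bel", "eli", "lie", "iev", "eve"


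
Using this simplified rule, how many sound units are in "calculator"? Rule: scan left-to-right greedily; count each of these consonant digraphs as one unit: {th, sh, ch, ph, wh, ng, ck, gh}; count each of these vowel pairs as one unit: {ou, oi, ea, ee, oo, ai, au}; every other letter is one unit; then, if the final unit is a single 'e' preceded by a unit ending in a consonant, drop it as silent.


Word: "calculator" (10 letters)
Left-to-right scan:
  [1] 'c' (letter)
  [2] 'a' (letter)
  [3] 'l' (letter)
  [4] 'c' (letter)
  [5] 'u' (letter)
  [6] 'l' (letter)
  [7] 'a' (letter)
  [8] 't' (letter)
  [9] 'o' (letter)
  [10] 'r' (letter)
Units from scan: 10
Sound units = 10 units


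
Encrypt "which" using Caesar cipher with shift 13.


Word: "which"
Shift: 13
Each letter → (letter + shift) mod 26:
  'w' (22) + 13 = 9 → 'j'
  'h' (7) + 13 = 20 → 'u'
  'i' (8) + 13 = 21 → 'v'
  'c' (2) + 13 = 15 → 'p'
  'h' (7) + 13 = 20 → 'u'
Result = "juvpu"


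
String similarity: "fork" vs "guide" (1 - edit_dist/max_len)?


Word 1: "fork" (length 4)
Word 2: "guide" (length 5)
One optimal edit sequence:
  1. insert 'g'  (+1)
  2. substitute 'f' -> 'u'  (+1)
  3. substitute 'o' -> 'i'  (+1)
  4. substitute 'r' -> 'd'  (+1)
  5. substitute 'k' -> 'e'  (+1)
Edit distance = 5
Max length = max(4, 5) = 5
Similarity = 1 - 5/5
= 0.0000


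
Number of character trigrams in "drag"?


Word: "drag" (length 4)
Number of 3-grams = length - 3 + 1 = 4 - 3 + 1
= 2


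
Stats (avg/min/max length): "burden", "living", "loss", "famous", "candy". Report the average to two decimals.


Lengths: "burden"=6, "living"=6, "loss"=4, "famous"=6, "candy"=5
Sum = 27, Count = 5
Average = 27/5 = 5.40
= avg=5.40, min=4, max=6


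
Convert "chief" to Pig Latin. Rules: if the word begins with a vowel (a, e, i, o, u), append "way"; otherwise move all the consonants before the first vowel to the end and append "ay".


Word: "chief"
Starts with consonant(s) → move to end, add 'ay'
Consonant cluster: "ch"
Pig Latin = "iefchay"


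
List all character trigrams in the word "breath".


Word: "breath" (length 6)
Number of trigrams = 6 - 3 + 1 = 4
  Position 0: "bre"
  Position 1: "rea"
  Position 2: "eat"
  Position 3: "ath"
Trigrams = "bre", "rea", "eat", "ath"


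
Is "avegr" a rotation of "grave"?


Word: "grave", Candidate: "avegr"
Method: check if candidate is substring of word+word
"gravegrave" contains "avegr"? Yes
Is rotation = Yes


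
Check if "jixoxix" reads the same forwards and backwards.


Word: "jixoxix"
Reversed: "xixoxij"
Forward == Backward? jixoxix != xixoxij
Palindrome = No


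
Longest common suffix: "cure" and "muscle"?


Word 1: "cure"
Word 2: "muscle"
Comparing from end:
  Pos -1: 'e' == 'e'
  Pos -2: 'r' != 'l' (stop)
LCS = "e" (length 1)


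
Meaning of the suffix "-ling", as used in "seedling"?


Suffix: -ling
As in: seedling -> seed + -ling
Meaning = small / young


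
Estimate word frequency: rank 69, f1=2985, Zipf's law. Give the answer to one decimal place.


Zipf's law: f(r) = f(1) / r
f(1) = 2985
f(69) = 2985 / 69
= 43.3 occurrences


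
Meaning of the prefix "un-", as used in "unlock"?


Prefix: un-
As in: unlock -> un- + lock
Meaning = not / reverse


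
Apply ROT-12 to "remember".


Word: "remember"
Shift: 12
Each letter → (letter + shift) mod 26:
  'r' (17) + 12 = 3 → 'd'
  'e' (4) + 12 = 16 → 'q'
  'm' (12) + 12 = 24 → 'y'
  'e' (4) + 12 = 16 → 'q'
  'm' (12) + 12 = 24 → 'y'
  'b' (1) + 12 = 13 → 'n'
  'e' (4) + 12 = 16 → 'q'
  'r' (17) + 12 = 3 → 'd'
Result = "dqyqynqd"


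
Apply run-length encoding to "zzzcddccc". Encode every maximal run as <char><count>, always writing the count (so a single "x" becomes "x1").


String: "zzzcddccc"
Scanning for consecutive runs:
  'z' x 3
  'c' x 1
  'd' x 2
  'c' x 3
RLE = "z3c1d2c3"


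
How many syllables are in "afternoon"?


Word: "afternoon"
Syllable breakdown: af | ter | noon
Counting: 3 parts
= 3 syllables
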